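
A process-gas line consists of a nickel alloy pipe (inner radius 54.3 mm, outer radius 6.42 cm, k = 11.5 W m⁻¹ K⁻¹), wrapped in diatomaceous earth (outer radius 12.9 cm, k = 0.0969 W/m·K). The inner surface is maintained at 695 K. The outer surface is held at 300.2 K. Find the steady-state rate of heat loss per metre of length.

Q' = 344 W/m

Resistance network (inner→outer):
  R'_nickel alloy = ln(0.0642/0.0543)/(2πk) = 0.1675/(2π·11.5) = 0.002318 m·K/W
  R'_diatomaceous earth = ln(0.129/0.0642)/(2πk) = 0.6978/(2π·0.0969) = 1.146 m·K/W
ΣR = 0.002318 + 1.146 = 1.148 m·K/W
Q' = ΔT/ΣR = (695 K − 300.2 K)/1.148 = 344 W/m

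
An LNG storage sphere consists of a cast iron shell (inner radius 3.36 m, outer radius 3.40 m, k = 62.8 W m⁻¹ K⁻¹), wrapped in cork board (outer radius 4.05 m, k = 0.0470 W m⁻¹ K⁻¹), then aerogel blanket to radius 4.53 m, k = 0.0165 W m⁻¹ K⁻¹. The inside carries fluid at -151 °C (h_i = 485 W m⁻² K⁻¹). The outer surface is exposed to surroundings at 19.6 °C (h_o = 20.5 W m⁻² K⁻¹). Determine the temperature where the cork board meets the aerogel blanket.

T = -84.9 °C

Series thermal resistances, inner to outer:
  R_conv,in = 1/(4πr²h) = 1/(4π·3.36²·485) = 1.453×10^-5 K/W
  R_cast iron = (1/3.36 − 1/3.40)/(4πk) = 0.003501/(4π·62.8) = 4.437×10^-6 K/W
  R_cork board = (1/3.40 − 1/4.05)/(4πk) = 0.04720/(4π·0.0470) = 0.07992 K/W
  R_aerogel blanket = (1/4.05 − 1/4.53)/(4πk) = 0.02616/(4π·0.0165) = 0.1262 K/W
  R_conv,out = 1/(4πr²h) = 1/(4π·4.53²·20.5) = 1.892×10^-4 K/W
ΣR = 1.453×10^-5 + 4.437×10^-6 + 0.07992 + 0.1262 + 1.892×10^-4 = 0.2063 K/W
Q = ΔT/ΣR = (-151 °C − 19.6 °C)/0.2063 = -827.0 W
From the inner boundary to the cork board/aerogel blanket interface, ΣR_partial = 0.07994 K/W.
T_interface = T_in − Q·ΣR_partial = -151 °C − (-827.0)(0.07994) = -84.9 °C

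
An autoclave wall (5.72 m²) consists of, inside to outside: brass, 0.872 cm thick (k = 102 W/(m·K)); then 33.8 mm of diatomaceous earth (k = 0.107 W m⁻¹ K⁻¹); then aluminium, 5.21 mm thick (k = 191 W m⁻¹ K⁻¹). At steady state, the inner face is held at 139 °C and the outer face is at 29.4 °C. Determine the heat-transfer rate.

Resistance network (inner→outer):
  R_brass = L/(kA) = 0.00872/(102·5.72) = 1.495×10^-5 K/W
  R_diatomaceous earth = L/(kA) = 0.0338/(0.107·5.72) = 0.05523 K/W
  R_aluminium = L/(kA) = 0.00521/(191·5.72) = 4.769×10^-6 K/W
ΣR = 1.495×10^-5 + 0.05523 + 4.769×10^-6 = 0.05525 K/W
Q = ΔT/ΣR = (139 °C − 29.4 °C)/0.05525 = 1980 W

Q = 1980 W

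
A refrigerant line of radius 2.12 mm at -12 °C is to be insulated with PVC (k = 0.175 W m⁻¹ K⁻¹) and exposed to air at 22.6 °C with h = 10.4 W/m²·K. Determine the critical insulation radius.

For a cylinder, r_cr = k_ins/h = 0.175/10.4 = 0.0168 m = 1.68 cm

r_cr = 1.68 cm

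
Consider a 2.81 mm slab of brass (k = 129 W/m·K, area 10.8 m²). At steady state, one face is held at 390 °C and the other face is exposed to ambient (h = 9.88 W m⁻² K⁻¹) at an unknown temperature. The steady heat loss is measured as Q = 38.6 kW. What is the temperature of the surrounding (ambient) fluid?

T_out = 28.2 °C

Sum the resistances:
  R_brass = L/(kA) = 0.00281/(129·10.8) = 2.017×10^-6 K/W
  R_conv,out = 1/(hA) = 1/(9.88·10.8) = 0.009372 K/W
ΣR = 0.009374 K/W
ΔT = Q·ΣR = 38600 × 0.009374 = 361.8 K
Heat flows outward, so T_out = T_in − ΔT = 390 − 361.8 = 28.2 °C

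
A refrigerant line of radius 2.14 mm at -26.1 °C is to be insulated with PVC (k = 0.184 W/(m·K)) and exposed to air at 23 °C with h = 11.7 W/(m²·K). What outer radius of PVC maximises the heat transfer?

r_cr = 1.57 cm

For a cylinder, r_cr = k_ins/h = 0.184/11.7 = 0.0157 m = 1.57 cm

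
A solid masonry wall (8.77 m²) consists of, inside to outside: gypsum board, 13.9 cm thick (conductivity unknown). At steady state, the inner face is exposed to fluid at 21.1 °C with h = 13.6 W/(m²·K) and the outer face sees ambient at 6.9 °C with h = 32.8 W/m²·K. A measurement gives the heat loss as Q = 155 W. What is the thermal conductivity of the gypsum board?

ΣR = ΔT/Q = |21.1 − 6.9|/155 = 0.09161 K/W
Known resistances:
  R_conv,in = 1/(hA) = 1/(13.6·8.77) = 0.008384 K/W
  R_conv,out = 1/(hA) = 1/(32.8·8.77) = 0.003476 K/W
R_gypsum board = ΣR − ΣR_known = 0.09161 − 0.01186 = 0.07975 K/W
L/(kA) = 0.07975 ⇒ k = 0.139/(0.07975·8.77) = 0.199 W/m·K

k = 0.199 W/m·K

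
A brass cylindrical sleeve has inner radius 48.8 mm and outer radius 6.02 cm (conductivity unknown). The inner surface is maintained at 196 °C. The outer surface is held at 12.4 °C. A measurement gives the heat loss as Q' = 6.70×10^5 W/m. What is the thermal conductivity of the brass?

ΣR = ΔT/Q' = |196 − 12.4|/6.70×10^5 = 2.740×10^-4 m·K/W
ln(r₂/r₁)/(2πk) = 2.740×10^-4 ⇒ k = 0.2099/(2π·2.740×10^-4) = 122 W/m·K

k = 122 W/m·K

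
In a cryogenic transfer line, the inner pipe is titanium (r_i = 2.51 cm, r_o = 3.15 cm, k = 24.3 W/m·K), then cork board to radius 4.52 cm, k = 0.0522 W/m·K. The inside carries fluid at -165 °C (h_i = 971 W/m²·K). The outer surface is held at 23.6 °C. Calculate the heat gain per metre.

Resistance network (inner→outer):
  R'_conv,in = 1/(2πr h) = 1/(2π·0.0251·971) = 0.006530 m·K/W
  R'_titanium = ln(0.0315/0.0251)/(2πk) = 0.2271/(2π·24.3) = 0.001488 m·K/W
  R'_cork board = ln(0.0452/0.0315)/(2πk) = 0.3611/(2π·0.0522) = 1.101 m·K/W
ΣR = 0.006530 + 0.001488 + 1.101 = 1.109 m·K/W
Q' = ΔT/ΣR = (-165 °C − 23.6 °C)/1.109 = -170 W/m
(Negative Q' ⇒ heat flows inward; heat gain = 170 W/m.)

Q' = 170 W/m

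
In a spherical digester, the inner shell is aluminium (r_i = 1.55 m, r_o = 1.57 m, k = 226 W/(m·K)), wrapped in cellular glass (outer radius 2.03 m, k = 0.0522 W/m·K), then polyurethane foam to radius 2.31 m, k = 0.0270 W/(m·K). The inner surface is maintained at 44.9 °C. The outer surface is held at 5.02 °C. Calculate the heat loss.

Q = 101 W

Resistance network (inner→outer):
  R_aluminium = (1/1.55 − 1/1.57)/(4πk) = 0.008219/(4π·226) = 2.894×10^-6 K/W
  R_cellular glass = (1/1.57 − 1/2.03)/(4πk) = 0.1443/(4π·0.0522) = 0.2200 K/W
  R_polyurethane foam = (1/2.03 − 1/2.31)/(4πk) = 0.05971/(4π·0.0270) = 0.1760 K/W
ΣR = 2.894×10^-6 + 0.2200 + 0.1760 = 0.3960 K/W
Q = ΔT/ΣR = (44.9 °C − 5.02 °C)/0.3960 = 101 W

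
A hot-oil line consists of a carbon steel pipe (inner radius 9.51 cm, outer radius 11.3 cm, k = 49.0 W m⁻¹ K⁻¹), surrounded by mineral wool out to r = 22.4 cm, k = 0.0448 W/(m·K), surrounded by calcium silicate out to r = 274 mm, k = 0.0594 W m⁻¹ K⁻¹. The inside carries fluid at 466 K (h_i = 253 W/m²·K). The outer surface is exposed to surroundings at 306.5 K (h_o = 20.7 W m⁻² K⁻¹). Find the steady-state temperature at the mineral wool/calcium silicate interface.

T = 336.6 K

Resistance network (inner→outer):
  R'_conv,in = 1/(2πr h) = 1/(2π·0.0951·253) = 0.006615 m·K/W
  R'_carbon steel = ln(0.113/0.0951)/(2πk) = 0.1725/(2π·49.0) = 5.602×10^-4 m·K/W
  R'_mineral wool = ln(0.224/0.113)/(2πk) = 0.6843/(2π·0.0448) = 2.431 m·K/W
  R'_calcium silicate = ln(0.274/0.224)/(2πk) = 0.2015/(2π·0.0594) = 0.5398 m·K/W
  R'_conv,out = 1/(2πr h) = 1/(2π·0.274·20.7) = 0.02806 m·K/W
ΣR = 0.006615 + 5.602×10^-4 + 2.431 + 0.5398 + 0.02806 = 3.006 m·K/W
Q' = ΔT/ΣR = (466 K − 306.5 K)/3.006 = 53.06 W/m
From the inner boundary to the mineral wool/calcium silicate interface, ΣR_partial = 2.438 m·K/W.
T_interface = T_in − Q'·ΣR_partial = 466 K − (53.06)(2.438) = 336.6 K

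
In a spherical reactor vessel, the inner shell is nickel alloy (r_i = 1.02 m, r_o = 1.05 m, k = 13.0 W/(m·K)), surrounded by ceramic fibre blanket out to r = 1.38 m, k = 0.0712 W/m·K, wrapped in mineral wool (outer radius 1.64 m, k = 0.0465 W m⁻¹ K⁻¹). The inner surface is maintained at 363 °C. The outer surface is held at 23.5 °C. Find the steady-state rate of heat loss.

Series thermal resistances, inner to outer:
  R_nickel alloy = (1/1.02 − 1/1.05)/(4πk) = 0.02801/(4π·13.0) = 1.715×10^-4 K/W
  R_ceramic fibre blanket = (1/1.05 − 1/1.38)/(4πk) = 0.2277/(4π·0.0712) = 0.2545 K/W
  R_mineral wool = (1/1.38 − 1/1.64)/(4πk) = 0.1149/(4π·0.0465) = 0.1966 K/W
ΣR = 1.715×10^-4 + 0.2545 + 0.1966 = 0.4513 K/W
Q = ΔT/ΣR = (363 °C − 23.5 °C)/0.4513 = 752 W

Q = 752 W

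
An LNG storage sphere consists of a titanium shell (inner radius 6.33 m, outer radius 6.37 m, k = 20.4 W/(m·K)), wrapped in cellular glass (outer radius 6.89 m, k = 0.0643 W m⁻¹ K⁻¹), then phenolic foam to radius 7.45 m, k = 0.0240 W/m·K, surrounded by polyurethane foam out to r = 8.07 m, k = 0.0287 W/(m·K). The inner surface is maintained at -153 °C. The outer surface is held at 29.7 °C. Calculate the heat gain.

Series thermal resistances, inner to outer:
  R_titanium = (1/6.33 − 1/6.37)/(4πk) = 9.920×10^-4/(4π·20.4) = 3.870×10^-6 K/W
  R_cellular glass = (1/6.37 − 1/6.89)/(4πk) = 0.01185/(4π·0.0643) = 0.01466 K/W
  R_phenolic foam = (1/6.89 − 1/7.45)/(4πk) = 0.01091/(4π·0.0240) = 0.03617 K/W
  R_polyurethane foam = (1/7.45 − 1/8.07)/(4πk) = 0.01031/(4π·0.0287) = 0.02859 K/W
ΣR = 3.870×10^-6 + 0.01466 + 0.03617 + 0.02859 = 0.07942 K/W
Q = ΔT/ΣR = (-153 °C − 29.7 °C)/0.07942 = -2300 W
(Negative Q ⇒ heat flows inward; heat gain = 2300 W.)

Q = 2300 W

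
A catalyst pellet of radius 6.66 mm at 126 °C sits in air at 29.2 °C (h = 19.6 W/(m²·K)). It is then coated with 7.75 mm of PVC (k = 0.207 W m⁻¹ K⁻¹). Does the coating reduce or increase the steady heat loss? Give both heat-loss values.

Critical radius for a sphere: r_cr = 2k/h = 0.0211 m = 2.11 cm.
Outer radius after coating: r₂ = 0.00666 + 0.00775 = 0.01441 m.
Since r₁ < r_cr and r₂ ≤ r_cr, the coating moves toward the maximum at r_cr — heat loss rises.
Bare: R = 1/(4πr₁²h) = 91.53 K/W; Q = 96.8/91.53 = 1.06 W.
Coated: R = R_cond + R_conv = 50.60 K/W; Q = 96.8/50.60 = 1.91 W.

increases: 1.06 → 1.91 W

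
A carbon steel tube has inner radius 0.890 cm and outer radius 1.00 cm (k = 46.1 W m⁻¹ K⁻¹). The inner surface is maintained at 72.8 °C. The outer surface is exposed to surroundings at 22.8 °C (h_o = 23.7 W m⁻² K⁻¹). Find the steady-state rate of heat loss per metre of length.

Series thermal resistances, inner to outer:
  R'_carbon steel = ln(0.0100/0.00890)/(2πk) = 0.1165/(2π·46.1) = 4.023×10^-4 m·K/W
  R'_conv,out = 1/(2πr h) = 1/(2π·0.0100·23.7) = 0.6715 m·K/W
ΣR = 4.023×10^-4 + 0.6715 = 0.6719 m·K/W
Q' = ΔT/ΣR = (72.8 °C − 22.8 °C)/0.6719 = 74.4 W/m

Q' = 74.4 W/m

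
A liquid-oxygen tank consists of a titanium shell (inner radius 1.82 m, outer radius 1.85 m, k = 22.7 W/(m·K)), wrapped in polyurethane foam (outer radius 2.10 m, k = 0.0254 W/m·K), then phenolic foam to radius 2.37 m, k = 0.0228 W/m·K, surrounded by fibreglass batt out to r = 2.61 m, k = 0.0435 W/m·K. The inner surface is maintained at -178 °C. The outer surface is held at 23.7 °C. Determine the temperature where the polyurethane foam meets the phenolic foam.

Resistance network (inner→outer):
  R_titanium = (1/1.82 − 1/1.85)/(4πk) = 0.008910/(4π·22.7) = 3.124×10^-5 K/W
  R_polyurethane foam = (1/1.85 − 1/2.10)/(4πk) = 0.06435/(4π·0.0254) = 0.2016 K/W
  R_phenolic foam = (1/2.10 − 1/2.37)/(4πk) = 0.05425/(4π·0.0228) = 0.1893 K/W
  R_fibreglass batt = (1/2.37 − 1/2.61)/(4πk) = 0.03880/(4π·0.0435) = 0.07098 K/W
ΣR = 3.124×10^-5 + 0.2016 + 0.1893 + 0.07098 = 0.4619 K/W
Q = ΔT/ΣR = (-178 °C − 23.7 °C)/0.4619 = -436.7 W
From the inner boundary to the polyurethane foam/phenolic foam interface, ΣR_partial = 0.2016 K/W.
T_interface = T_in − Q·ΣR_partial = -178 °C − (-436.7)(0.2016) = -90.0 °C

T = -90.0 °C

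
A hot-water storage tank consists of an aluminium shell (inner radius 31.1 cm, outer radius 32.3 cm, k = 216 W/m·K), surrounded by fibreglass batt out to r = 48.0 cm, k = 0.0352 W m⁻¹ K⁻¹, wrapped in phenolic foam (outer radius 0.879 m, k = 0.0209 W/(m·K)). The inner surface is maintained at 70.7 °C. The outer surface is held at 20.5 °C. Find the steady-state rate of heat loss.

Q = 8.52 W

Resistance network (inner→outer):
  R_aluminium = (1/0.311 − 1/0.323)/(4πk) = 0.1195/(4π·216) = 4.401×10^-5 K/W
  R_fibreglass batt = (1/0.323 − 1/0.480)/(4πk) = 1.013/(4π·0.0352) = 2.289 K/W
  R_phenolic foam = (1/0.480 − 1/0.879)/(4πk) = 0.9457/(4π·0.0209) = 3.601 K/W
ΣR = 4.401×10^-5 + 2.289 + 3.601 = 5.890 K/W
Q = ΔT/ΣR = (70.7 °C − 20.5 °C)/5.890 = 8.52 W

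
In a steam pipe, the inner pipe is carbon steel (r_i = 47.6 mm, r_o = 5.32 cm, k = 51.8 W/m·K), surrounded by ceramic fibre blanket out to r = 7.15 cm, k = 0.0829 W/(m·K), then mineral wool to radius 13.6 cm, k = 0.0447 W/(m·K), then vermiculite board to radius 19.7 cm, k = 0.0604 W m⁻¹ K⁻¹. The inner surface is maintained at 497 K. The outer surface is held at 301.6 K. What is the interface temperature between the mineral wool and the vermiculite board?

T = 351.4 K

Treat each layer as a resistance in series:
  R'_carbon steel = ln(0.0532/0.0476)/(2πk) = 0.1112/(2π·51.8) = 3.417×10^-4 m·K/W
  R'_ceramic fibre blanket = ln(0.0715/0.0532)/(2πk) = 0.2956/(2π·0.0829) = 0.5676 m·K/W
  R'_mineral wool = ln(0.136/0.0715)/(2πk) = 0.6430/(2π·0.0447) = 2.289 m·K/W
  R'_vermiculite board = ln(0.197/0.136)/(2πk) = 0.3705/(2π·0.0604) = 0.9764 m·K/W
ΣR = 3.417×10^-4 + 0.5676 + 2.289 + 0.9764 = 3.833 m·K/W
Q' = ΔT/ΣR = (497 K − 301.6 K)/3.833 = 50.98 W/m
From the inner boundary to the mineral wool/vermiculite board interface, ΣR_partial = 2.857 m·K/W.
T_interface = T_in − Q'·ΣR_partial = 497 K − (50.98)(2.857) = 351.4 K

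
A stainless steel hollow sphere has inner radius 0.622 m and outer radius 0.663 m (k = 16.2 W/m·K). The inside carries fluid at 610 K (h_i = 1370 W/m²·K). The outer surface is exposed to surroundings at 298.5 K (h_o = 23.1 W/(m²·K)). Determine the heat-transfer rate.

Q = 36.8 kW

Resistance network (inner→outer):
  R_conv,in = 1/(4πr²h) = 1/(4π·0.622²·1370) = 1.501×10^-4 K/W
  R_stainless steel = (1/0.622 − 1/0.663)/(4πk) = 0.09942/(4π·16.2) = 4.884×10^-4 K/W
  R_conv,out = 1/(4πr²h) = 1/(4π·0.663²·23.1) = 0.007837 K/W
ΣR = 1.501×10^-4 + 4.884×10^-4 + 0.007837 = 0.008476 K/W
Q = ΔT/ΣR = (610 K − 298.5 K)/0.008476 = 36800 W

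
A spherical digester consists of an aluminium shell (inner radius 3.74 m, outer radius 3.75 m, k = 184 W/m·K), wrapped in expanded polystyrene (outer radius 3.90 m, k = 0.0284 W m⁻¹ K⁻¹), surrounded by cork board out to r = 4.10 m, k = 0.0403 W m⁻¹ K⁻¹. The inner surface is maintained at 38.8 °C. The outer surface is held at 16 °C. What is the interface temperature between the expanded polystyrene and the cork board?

T = 26.5 °C

Treat each layer as a resistance in series:
  R_aluminium = (1/3.74 − 1/3.75)/(4πk) = 7.130×10^-4/(4π·184) = 3.084×10^-7 K/W
  R_expanded polystyrene = (1/3.75 − 1/3.90)/(4πk) = 0.01026/(4π·0.0284) = 0.02874 K/W
  R_cork board = (1/3.90 − 1/4.10)/(4πk) = 0.01251/(4π·0.0403) = 0.02470 K/W
ΣR = 3.084×10^-7 + 0.02874 + 0.02470 = 0.05344 K/W
Q = ΔT/ΣR = (38.8 °C − 16 °C)/0.05344 = 426.6 W
From the inner boundary to the expanded polystyrene/cork board interface, ΣR_partial = 0.02874 K/W.
T_interface = T_in − Q·ΣR_partial = 38.8 °C − (426.6)(0.02874) = 26.5 °C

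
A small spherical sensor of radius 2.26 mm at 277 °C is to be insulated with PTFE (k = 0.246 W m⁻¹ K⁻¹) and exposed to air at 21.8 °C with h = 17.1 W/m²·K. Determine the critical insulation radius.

r_cr = 2.88 cm

For a sphere, r_cr = 2k_ins/h = 2·0.246/17.1 = 0.0288 m = 2.88 cm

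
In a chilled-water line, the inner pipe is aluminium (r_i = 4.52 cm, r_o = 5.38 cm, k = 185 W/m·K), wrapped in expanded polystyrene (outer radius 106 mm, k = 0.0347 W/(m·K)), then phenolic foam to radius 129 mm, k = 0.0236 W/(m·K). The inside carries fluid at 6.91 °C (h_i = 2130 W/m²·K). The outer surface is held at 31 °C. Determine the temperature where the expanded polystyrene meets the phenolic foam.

T = 23.8 °C

Resistance network (inner→outer):
  R'_conv,in = 1/(2πr h) = 1/(2π·0.0452·2130) = 0.001653 m·K/W
  R'_aluminium = ln(0.0538/0.0452)/(2πk) = 0.1742/(2π·185) = 1.498×10^-4 m·K/W
  R'_expanded polystyrene = ln(0.106/0.0538)/(2πk) = 0.6782/(2π·0.0347) = 3.110 m·K/W
  R'_phenolic foam = ln(0.129/0.106)/(2πk) = 0.1964/(2π·0.0236) = 1.324 m·K/W
ΣR = 0.001653 + 1.498×10^-4 + 3.110 + 1.324 = 4.436 m·K/W
Q' = ΔT/ΣR = (6.91 °C − 31 °C)/4.436 = -5.431 W/m
From the inner boundary to the expanded polystyrene/phenolic foam interface, ΣR_partial = 3.112 m·K/W.
T_interface = T_in − Q'·ΣR_partial = 6.91 °C − (-5.431)(3.112) = 23.8 °C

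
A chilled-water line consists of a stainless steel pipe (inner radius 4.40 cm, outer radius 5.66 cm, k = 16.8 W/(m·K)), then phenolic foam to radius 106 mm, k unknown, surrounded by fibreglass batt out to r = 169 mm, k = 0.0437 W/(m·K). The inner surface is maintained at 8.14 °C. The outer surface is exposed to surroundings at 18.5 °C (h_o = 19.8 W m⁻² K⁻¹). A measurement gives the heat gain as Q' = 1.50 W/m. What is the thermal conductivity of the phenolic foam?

ΣR = ΔT/Q' = |8.14 − 18.5|/1.50 = 6.907 m·K/W
Known resistances:
  R'_stainless steel = ln(0.0566/0.0440)/(2πk) = 0.2518/(2π·16.8) = 0.002386 m·K/W
  R'_fibreglass batt = ln(0.169/0.106)/(2πk) = 0.4665/(2π·0.0437) = 1.699 m·K/W
  R'_conv,out = 1/(2πr h) = 1/(2π·0.169·19.8) = 0.04756 m·K/W
R_phenolic foam = ΣR − ΣR_known = 6.907 − 1.749 = 5.158 m·K/W
ln(r₂/r₁)/(2πk) = 5.158 ⇒ k = 0.6274/(2π·5.158) = 0.0194 W/m·K

k = 0.0194 W/m·K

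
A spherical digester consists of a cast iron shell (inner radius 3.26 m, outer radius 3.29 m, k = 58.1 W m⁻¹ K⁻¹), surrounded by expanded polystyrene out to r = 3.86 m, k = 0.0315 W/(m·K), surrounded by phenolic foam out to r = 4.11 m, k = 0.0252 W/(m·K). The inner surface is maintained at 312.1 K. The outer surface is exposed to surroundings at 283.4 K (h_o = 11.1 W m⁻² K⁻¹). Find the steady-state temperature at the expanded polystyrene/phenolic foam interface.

T = 292.2 K

Treat each layer as a resistance in series:
  R_cast iron = (1/3.26 − 1/3.29)/(4πk) = 0.002797/(4π·58.1) = 3.831×10^-6 K/W
  R_expanded polystyrene = (1/3.29 − 1/3.86)/(4πk) = 0.04488/(4π·0.0315) = 0.1134 K/W
  R_phenolic foam = (1/3.86 − 1/4.11)/(4πk) = 0.01576/(4π·0.0252) = 0.04976 K/W
  R_conv,out = 1/(4πr²h) = 1/(4π·4.11²·11.1) = 4.244×10^-4 K/W
ΣR = 3.831×10^-6 + 0.1134 + 0.04976 + 4.244×10^-4 = 0.1636 K/W
Q = ΔT/ΣR = (312.1 K − 283.4 K)/0.1636 = 175.4 W
From the inner boundary to the expanded polystyrene/phenolic foam interface, ΣR_partial = 0.1134 K/W.
T_interface = T_in − Q·ΣR_partial = 312.1 K − (175.4)(0.1134) = 292.2 K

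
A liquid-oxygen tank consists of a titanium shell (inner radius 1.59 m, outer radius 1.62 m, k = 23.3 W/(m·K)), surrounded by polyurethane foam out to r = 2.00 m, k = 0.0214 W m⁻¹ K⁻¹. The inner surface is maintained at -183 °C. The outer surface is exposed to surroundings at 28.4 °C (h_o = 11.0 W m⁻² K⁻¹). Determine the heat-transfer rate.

Series thermal resistances, inner to outer:
  R_titanium = (1/1.59 − 1/1.62)/(4πk) = 0.01165/(4π·23.3) = 3.978×10^-5 K/W
  R_polyurethane foam = (1/1.62 − 1/2.00)/(4πk) = 0.1173/(4π·0.0214) = 0.4361 K/W
  R_conv,out = 1/(4πr²h) = 1/(4π·2.00²·11.0) = 0.001809 K/W
ΣR = 3.978×10^-5 + 0.4361 + 0.001809 = 0.4379 K/W
Q = ΔT/ΣR = (-183 °C − 28.4 °C)/0.4379 = -483 W
(Negative Q ⇒ heat flows inward; heat gain = 483 W.)

Q = 483 W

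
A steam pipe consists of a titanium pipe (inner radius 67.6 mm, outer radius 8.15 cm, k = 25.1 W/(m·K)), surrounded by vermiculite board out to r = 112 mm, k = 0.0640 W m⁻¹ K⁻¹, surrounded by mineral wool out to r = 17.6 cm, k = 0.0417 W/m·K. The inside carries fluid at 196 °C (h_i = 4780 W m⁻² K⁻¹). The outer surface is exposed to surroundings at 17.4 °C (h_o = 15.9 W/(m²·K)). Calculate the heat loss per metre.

Resistance network (inner→outer):
  R'_conv,in = 1/(2πr h) = 1/(2π·0.0676·4780) = 4.925×10^-4 m·K/W
  R'_titanium = ln(0.0815/0.0676)/(2πk) = 0.1870/(2π·25.1) = 0.001186 m·K/W
  R'_vermiculite board = ln(0.112/0.0815)/(2πk) = 0.3179/(2π·0.0640) = 0.7905 m·K/W
  R'_mineral wool = ln(0.176/0.112)/(2πk) = 0.4520/(2π·0.0417) = 1.725 m·K/W
  R'_conv,out = 1/(2πr h) = 1/(2π·0.176·15.9) = 0.05687 m·K/W
ΣR = 4.925×10^-4 + 0.001186 + 0.7905 + 1.725 + 0.05687 = 2.574 m·K/W
Q' = ΔT/ΣR = (196 °C − 17.4 °C)/2.574 = 69.4 W/m

Q' = 69.4 W/m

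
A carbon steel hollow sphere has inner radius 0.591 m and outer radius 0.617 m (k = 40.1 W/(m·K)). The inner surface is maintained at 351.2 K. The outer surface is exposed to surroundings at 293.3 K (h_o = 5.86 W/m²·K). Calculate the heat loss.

Q = 1620 W

Resistance network (inner→outer):
  R_carbon steel = (1/0.591 − 1/0.617)/(4πk) = 0.07130/(4π·40.1) = 1.415×10^-4 K/W
  R_conv,out = 1/(4πr²h) = 1/(4π·0.617²·5.86) = 0.03567 K/W
ΣR = 1.415×10^-4 + 0.03567 = 0.03581 K/W
Q = ΔT/ΣR = (351.2 K − 293.3 K)/0.03581 = 1620 W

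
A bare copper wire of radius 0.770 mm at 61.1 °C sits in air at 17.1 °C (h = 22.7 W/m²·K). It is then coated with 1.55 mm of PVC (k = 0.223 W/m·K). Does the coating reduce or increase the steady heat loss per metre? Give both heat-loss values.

increases: 4.83 → 11.6 W/m

Critical radius for a cylinder: r_cr = k/h = 0.00982 m = 0.982 cm.
Outer radius after coating: r₂ = 7.70×10^-4 + 0.00155 = 0.002320 m.
Since r₁ < r_cr and r₂ ≤ r_cr, the coating moves toward the maximum at r_cr — heat loss rises.
Bare: R = 1/(2πr₁h) = 9.105 m·K/W; Q = 44/9.105 = 4.83 W/m.
Coated: R = R_cond + R_conv = 3.809 m·K/W; Q = 44/3.809 = 11.6 W/m.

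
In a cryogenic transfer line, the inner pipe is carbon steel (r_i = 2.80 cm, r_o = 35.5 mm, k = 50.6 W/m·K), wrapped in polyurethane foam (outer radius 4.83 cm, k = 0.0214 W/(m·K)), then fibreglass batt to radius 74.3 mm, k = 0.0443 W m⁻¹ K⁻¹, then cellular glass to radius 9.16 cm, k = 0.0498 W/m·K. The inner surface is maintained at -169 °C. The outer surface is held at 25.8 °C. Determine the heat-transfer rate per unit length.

Resistance network (inner→outer):
  R'_carbon steel = ln(0.0355/0.0280)/(2πk) = 0.2373/(2π·50.6) = 7.465×10^-4 m·K/W
  R'_polyurethane foam = ln(0.0483/0.0355)/(2πk) = 0.3079/(2π·0.0214) = 2.290 m·K/W
  R'_fibreglass batt = ln(0.0743/0.0483)/(2πk) = 0.4307/(2π·0.0443) = 1.547 m·K/W
  R'_cellular glass = ln(0.0916/0.0743)/(2πk) = 0.2093/(2π·0.0498) = 0.6690 m·K/W
ΣR = 7.465×10^-4 + 2.290 + 1.547 + 0.6690 = 4.507 m·K/W
Q' = ΔT/ΣR = (-169 °C − 25.8 °C)/4.507 = -43.2 W/m
(Negative Q' ⇒ heat flows inward; heat gain = 43.2 W/m.)

Q' = 43.2 W/m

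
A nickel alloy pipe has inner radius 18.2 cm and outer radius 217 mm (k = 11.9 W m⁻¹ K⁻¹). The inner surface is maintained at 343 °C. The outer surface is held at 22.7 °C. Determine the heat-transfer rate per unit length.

Q' = 2πk·ΔT/ln(r₂/r₁) = 2π × 11.9 × 320.3 / ln(0.217/0.182) = 1.36×10^5 W/m

Q' = 136 kW/m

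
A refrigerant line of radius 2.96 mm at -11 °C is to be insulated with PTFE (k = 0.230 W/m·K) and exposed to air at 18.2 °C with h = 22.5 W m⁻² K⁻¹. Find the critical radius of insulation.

r_cr = 1.02 cm

For a cylinder, r_cr = k_ins/h = 0.230/22.5 = 0.0102 m = 1.02 cm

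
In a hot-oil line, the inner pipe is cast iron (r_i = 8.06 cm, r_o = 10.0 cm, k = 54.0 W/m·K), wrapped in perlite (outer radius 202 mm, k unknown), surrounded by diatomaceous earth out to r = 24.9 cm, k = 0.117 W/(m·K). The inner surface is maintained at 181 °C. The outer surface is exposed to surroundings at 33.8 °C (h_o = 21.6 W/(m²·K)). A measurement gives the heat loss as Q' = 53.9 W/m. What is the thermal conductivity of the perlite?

k = 0.0463 W/m·K

ΣR = ΔT/Q' = |181 − 33.8|/53.9 = 2.731 m·K/W
Known resistances:
  R'_cast iron = ln(0.100/0.0806)/(2πk) = 0.2157/(2π·54.0) = 6.357×10^-4 m·K/W
  R'_diatomaceous earth = ln(0.249/0.202)/(2πk) = 0.2092/(2π·0.117) = 0.2846 m·K/W
  R'_conv,out = 1/(2πr h) = 1/(2π·0.249·21.6) = 0.02959 m·K/W
R_perlite = ΣR − ΣR_known = 2.731 − 0.3148 = 2.416 m·K/W
ln(r₂/r₁)/(2πk) = 2.416 ⇒ k = 0.7031/(2π·2.416) = 0.0463 W/m·K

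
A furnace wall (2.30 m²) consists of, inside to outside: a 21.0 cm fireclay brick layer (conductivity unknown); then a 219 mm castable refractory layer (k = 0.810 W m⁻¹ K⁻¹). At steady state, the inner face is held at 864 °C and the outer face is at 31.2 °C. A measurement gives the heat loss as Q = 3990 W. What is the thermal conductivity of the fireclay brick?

k = 1.00 W/m·K

ΣR = ΔT/Q = |864 − 31.2|/3990 = 0.2087 K/W
Known resistances:
  R_castable refractory = L/(kA) = 0.219/(0.810·2.30) = 0.1176 K/W
R_fireclay brick = ΣR − ΣR_known = 0.2087 − 0.1176 = 0.09110 K/W
L/(kA) = 0.09110 ⇒ k = 0.210/(0.09110·2.30) = 1.00 W/m·K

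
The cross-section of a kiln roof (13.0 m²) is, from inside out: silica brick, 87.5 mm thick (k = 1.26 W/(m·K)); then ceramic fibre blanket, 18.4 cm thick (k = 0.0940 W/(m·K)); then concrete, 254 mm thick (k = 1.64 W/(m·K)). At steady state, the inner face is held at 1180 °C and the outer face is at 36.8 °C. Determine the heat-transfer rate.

Q = 6.81 kW

Treat each layer as a resistance in series:
  R_silica brick = L/(kA) = 0.0875/(1.26·13.0) = 0.005342 K/W
  R_ceramic fibre blanket = L/(kA) = 0.184/(0.0940·13.0) = 0.1506 K/W
  R_concrete = L/(kA) = 0.254/(1.64·13.0) = 0.01191 K/W
ΣR = 0.005342 + 0.1506 + 0.01191 = 0.1679 K/W
Q = ΔT/ΣR = (1180 °C − 36.8 °C)/0.1679 = 6810 W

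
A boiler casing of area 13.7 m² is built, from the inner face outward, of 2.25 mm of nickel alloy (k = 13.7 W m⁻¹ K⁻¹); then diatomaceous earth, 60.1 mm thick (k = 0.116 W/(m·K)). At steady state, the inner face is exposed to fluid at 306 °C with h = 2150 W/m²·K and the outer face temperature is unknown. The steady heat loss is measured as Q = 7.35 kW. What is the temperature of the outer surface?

T_out = 27.7 °C

Series resistances:
  R_conv,in = 1/(hA) = 1/(2150·13.7) = 3.395×10^-5 K/W
  R_nickel alloy = L/(kA) = 0.00225/(13.7·13.7) = 1.199×10^-5 K/W
  R_diatomaceous earth = L/(kA) = 0.0601/(0.116·13.7) = 0.03782 K/W
ΣR = 0.03786 K/W
ΔT = Q·ΣR = 7350 × 0.03786 = 278.3 K
Heat flows outward, so T_out = T_in − ΔT = 306 − 278.3 = 27.7 °C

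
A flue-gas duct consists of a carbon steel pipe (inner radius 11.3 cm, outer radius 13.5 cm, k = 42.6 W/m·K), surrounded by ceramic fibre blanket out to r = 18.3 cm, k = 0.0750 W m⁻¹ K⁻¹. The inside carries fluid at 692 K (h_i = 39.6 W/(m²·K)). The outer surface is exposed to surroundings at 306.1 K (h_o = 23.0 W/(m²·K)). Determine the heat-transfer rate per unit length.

Q' = 536 W/m

Resistance network (inner→outer):
  R'_conv,in = 1/(2πr h) = 1/(2π·0.113·39.6) = 0.03557 m·K/W
  R'_carbon steel = ln(0.135/0.113)/(2πk) = 0.1779/(2π·42.6) = 6.646×10^-4 m·K/W
  R'_ceramic fibre blanket = ln(0.183/0.135)/(2πk) = 0.3042/(2π·0.0750) = 0.6456 m·K/W
  R'_conv,out = 1/(2πr h) = 1/(2π·0.183·23.0) = 0.03781 m·K/W
ΣR = 0.03557 + 6.646×10^-4 + 0.6456 + 0.03781 = 0.7196 m·K/W
Q' = ΔT/ΣR = (692 K − 306.1 K)/0.7196 = 536 W/m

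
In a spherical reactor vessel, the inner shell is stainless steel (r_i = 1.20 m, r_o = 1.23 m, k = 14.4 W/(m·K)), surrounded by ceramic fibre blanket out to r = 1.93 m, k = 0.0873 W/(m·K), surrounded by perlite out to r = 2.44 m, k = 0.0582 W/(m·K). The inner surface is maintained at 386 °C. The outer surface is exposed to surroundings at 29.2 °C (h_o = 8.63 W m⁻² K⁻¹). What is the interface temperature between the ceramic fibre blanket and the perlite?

T = 157 °C

Treat each layer as a resistance in series:
  R_stainless steel = (1/1.20 − 1/1.23)/(4πk) = 0.02033/(4π·14.4) = 1.123×10^-4 K/W
  R_ceramic fibre blanket = (1/1.23 − 1/1.93)/(4πk) = 0.2949/(4π·0.0873) = 0.2688 K/W
  R_perlite = (1/1.93 − 1/2.44)/(4πk) = 0.1083/(4π·0.0582) = 0.1481 K/W
  R_conv,out = 1/(4πr²h) = 1/(4π·2.44²·8.63) = 0.001549 K/W
ΣR = 1.123×10^-4 + 0.2688 + 0.1481 + 0.001549 = 0.4186 K/W
Q = ΔT/ΣR = (386 °C − 29.2 °C)/0.4186 = 852.4 W
From the inner boundary to the ceramic fibre blanket/perlite interface, ΣR_partial = 0.2689 K/W.
T_interface = T_in − Q·ΣR_partial = 386 °C − (852.4)(0.2689) = 157 °C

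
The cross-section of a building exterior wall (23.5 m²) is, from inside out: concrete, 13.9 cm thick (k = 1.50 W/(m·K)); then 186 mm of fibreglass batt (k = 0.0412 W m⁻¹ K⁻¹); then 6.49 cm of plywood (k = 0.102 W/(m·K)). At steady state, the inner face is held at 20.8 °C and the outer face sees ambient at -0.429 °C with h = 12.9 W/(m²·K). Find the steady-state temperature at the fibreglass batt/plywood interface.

Series thermal resistances, inner to outer:
  R_concrete = L/(kA) = 0.139/(1.50·23.5) = 0.003943 K/W
  R_fibreglass batt = L/(kA) = 0.186/(0.0412·23.5) = 0.1921 K/W
  R_plywood = L/(kA) = 0.0649/(0.102·23.5) = 0.02708 K/W
  R_conv,out = 1/(hA) = 1/(12.9·23.5) = 0.003299 K/W
ΣR = 0.003943 + 0.1921 + 0.02708 + 0.003299 = 0.2264 K/W
Q = ΔT/ΣR = (20.8 °C − -0.429 °C)/0.2264 = 93.77 W
From the inner boundary to the fibreglass batt/plywood interface, ΣR_partial = 0.1960 K/W.
T_interface = T_in − Q·ΣR_partial = 20.8 °C − (93.77)(0.1960) = 2.42 °C

T = 2.42 °C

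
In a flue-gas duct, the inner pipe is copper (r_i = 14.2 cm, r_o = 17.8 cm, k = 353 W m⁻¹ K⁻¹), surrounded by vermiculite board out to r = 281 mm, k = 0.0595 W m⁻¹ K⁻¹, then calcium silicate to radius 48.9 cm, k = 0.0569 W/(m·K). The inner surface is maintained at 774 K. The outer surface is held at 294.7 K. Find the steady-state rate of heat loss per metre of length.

Q' = 173 W/m

Series thermal resistances, inner to outer:
  R'_copper = ln(0.178/0.142)/(2πk) = 0.2260/(2π·353) = 1.019×10^-4 m·K/W
  R'_vermiculite board = ln(0.281/0.178)/(2πk) = 0.4566/(2π·0.0595) = 1.221 m·K/W
  R'_calcium silicate = ln(0.489/0.281)/(2πk) = 0.5540/(2π·0.0569) = 1.550 m·K/W
ΣR = 1.019×10^-4 + 1.221 + 1.550 = 2.771 m·K/W
Q' = ΔT/ΣR = (774 K − 294.7 K)/2.771 = 173 W/m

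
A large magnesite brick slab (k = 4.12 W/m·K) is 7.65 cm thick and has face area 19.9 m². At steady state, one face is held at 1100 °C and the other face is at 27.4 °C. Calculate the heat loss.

Q = 1150 kW

Q = kA·ΔT/L = 4.12 × 19.9 × |1100 °C − 27.4 °C| / 0.0765 = 1.15×10^6 W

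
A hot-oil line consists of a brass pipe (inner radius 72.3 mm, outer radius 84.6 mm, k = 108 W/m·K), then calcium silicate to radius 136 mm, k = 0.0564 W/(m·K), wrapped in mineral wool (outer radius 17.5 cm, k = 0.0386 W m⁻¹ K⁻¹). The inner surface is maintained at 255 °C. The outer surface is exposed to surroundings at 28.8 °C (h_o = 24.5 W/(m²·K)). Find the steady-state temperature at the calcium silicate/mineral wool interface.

T = 130 °C

Series thermal resistances, inner to outer:
  R'_brass = ln(0.0846/0.0723)/(2πk) = 0.1571/(2π·108) = 2.315×10^-4 m·K/W
  R'_calcium silicate = ln(0.136/0.0846)/(2πk) = 0.4747/(2π·0.0564) = 1.340 m·K/W
  R'_mineral wool = ln(0.175/0.136)/(2πk) = 0.2521/(2π·0.0386) = 1.040 m·K/W
  R'_conv,out = 1/(2πr h) = 1/(2π·0.175·24.5) = 0.03712 m·K/W
ΣR = 2.315×10^-4 + 1.340 + 1.040 + 0.03712 = 2.417 m·K/W
Q' = ΔT/ΣR = (255 °C − 28.8 °C)/2.417 = 93.59 W/m
From the inner boundary to the calcium silicate/mineral wool interface, ΣR_partial = 1.340 m·K/W.
T_interface = T_in − Q'·ΣR_partial = 255 °C − (93.59)(1.340) = 130 °C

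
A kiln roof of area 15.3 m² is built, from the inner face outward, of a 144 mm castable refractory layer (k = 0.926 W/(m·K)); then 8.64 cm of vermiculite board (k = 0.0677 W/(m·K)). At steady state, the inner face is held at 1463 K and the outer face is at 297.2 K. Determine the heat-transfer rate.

Resistance network (inner→outer):
  R_castable refractory = L/(kA) = 0.144/(0.926·15.3) = 0.01016 K/W
  R_vermiculite board = L/(kA) = 0.0864/(0.0677·15.3) = 0.08341 K/W
ΣR = 0.01016 + 0.08341 = 0.09357 K/W
Q = ΔT/ΣR = (1463 K − 297.2 K)/0.09357 = 12500 W

Q = 12.5 kW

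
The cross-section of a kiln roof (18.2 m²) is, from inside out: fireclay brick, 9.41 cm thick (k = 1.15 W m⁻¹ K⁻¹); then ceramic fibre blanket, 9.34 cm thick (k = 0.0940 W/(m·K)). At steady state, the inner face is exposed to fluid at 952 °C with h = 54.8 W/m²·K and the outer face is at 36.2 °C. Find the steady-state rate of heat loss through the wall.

Q = 15200 W

Treat each layer as a resistance in series:
  R_conv,in = 1/(hA) = 1/(54.8·18.2) = 0.001003 K/W
  R_fireclay brick = L/(kA) = 0.0941/(1.15·18.2) = 0.004496 K/W
  R_ceramic fibre blanket = L/(kA) = 0.0934/(0.0940·18.2) = 0.05459 K/W
ΣR = 0.001003 + 0.004496 + 0.05459 = 0.06009 K/W
Q = ΔT/ΣR = (952 °C − 36.2 °C)/0.06009 = 15200 W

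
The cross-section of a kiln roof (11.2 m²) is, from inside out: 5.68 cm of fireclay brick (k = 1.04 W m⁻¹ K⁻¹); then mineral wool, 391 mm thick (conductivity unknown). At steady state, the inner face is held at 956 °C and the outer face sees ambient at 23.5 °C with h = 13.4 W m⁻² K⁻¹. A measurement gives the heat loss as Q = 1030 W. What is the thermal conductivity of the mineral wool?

ΣR = ΔT/Q = |956 − 23.5|/1030 = 0.9053 K/W
Known resistances:
  R_fireclay brick = L/(kA) = 0.0568/(1.04·11.2) = 0.004876 K/W
  R_conv,out = 1/(hA) = 1/(13.4·11.2) = 0.006663 K/W
R_mineral wool = ΣR − ΣR_known = 0.9053 − 0.01154 = 0.8938 K/W
L/(kA) = 0.8938 ⇒ k = 0.391/(0.8938·11.2) = 0.0391 W/m·K

k = 0.0391 W/m·K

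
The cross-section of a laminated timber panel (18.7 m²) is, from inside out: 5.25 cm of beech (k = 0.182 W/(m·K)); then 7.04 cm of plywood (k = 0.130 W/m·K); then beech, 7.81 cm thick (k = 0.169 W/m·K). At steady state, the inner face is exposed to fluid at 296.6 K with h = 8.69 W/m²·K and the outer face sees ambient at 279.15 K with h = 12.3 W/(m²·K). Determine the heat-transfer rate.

Treat each layer as a resistance in series:
  R_conv,in = 1/(hA) = 1/(8.69·18.7) = 0.006154 K/W
  R_beech = L/(kA) = 0.0525/(0.182·18.7) = 0.01543 K/W
  R_plywood = L/(kA) = 0.0704/(0.130·18.7) = 0.02896 K/W
  R_beech = L/(kA) = 0.0781/(0.169·18.7) = 0.02471 K/W
  R_conv,out = 1/(hA) = 1/(12.3·18.7) = 0.004348 K/W
ΣR = 0.006154 + 0.01543 + 0.02896 + 0.02471 + 0.004348 = 0.07960 K/W
Q = ΔT/ΣR = (296.6 K − 279.15 K)/0.07960 = 219 W

Q = 219 W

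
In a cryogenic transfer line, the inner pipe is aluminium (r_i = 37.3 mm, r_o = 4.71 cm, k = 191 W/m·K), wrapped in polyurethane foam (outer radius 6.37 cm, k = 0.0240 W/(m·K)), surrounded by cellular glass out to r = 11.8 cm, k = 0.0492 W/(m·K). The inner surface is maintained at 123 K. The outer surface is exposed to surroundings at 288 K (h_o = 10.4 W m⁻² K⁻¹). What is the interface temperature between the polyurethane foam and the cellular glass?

Resistance network (inner→outer):
  R'_aluminium = ln(0.0471/0.0373)/(2πk) = 0.2333/(2π·191) = 1.944×10^-4 m·K/W
  R'_polyurethane foam = ln(0.0637/0.0471)/(2πk) = 0.3019/(2π·0.0240) = 2.002 m·K/W
  R'_cellular glass = ln(0.118/0.0637)/(2πk) = 0.6165/(2π·0.0492) = 1.994 m·K/W
  R'_conv,out = 1/(2πr h) = 1/(2π·0.118·10.4) = 0.1297 m·K/W
ΣR = 1.944×10^-4 + 2.002 + 1.994 + 0.1297 = 4.126 m·K/W
Q' = ΔT/ΣR = (123 K − 288 K)/4.126 = -39.99 W/m
From the inner boundary to the polyurethane foam/cellular glass interface, ΣR_partial = 2.002 m·K/W.
T_interface = T_in − Q'·ΣR_partial = 123 K − (-39.99)(2.002) = 203.1 K

T = 203.1 K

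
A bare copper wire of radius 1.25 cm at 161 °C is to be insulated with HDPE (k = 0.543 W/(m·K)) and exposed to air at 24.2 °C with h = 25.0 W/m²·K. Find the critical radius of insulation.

For a cylinder, r_cr = k_ins/h = 0.543/25.0 = 0.0217 m = 2.17 cm

r_cr = 2.17 cm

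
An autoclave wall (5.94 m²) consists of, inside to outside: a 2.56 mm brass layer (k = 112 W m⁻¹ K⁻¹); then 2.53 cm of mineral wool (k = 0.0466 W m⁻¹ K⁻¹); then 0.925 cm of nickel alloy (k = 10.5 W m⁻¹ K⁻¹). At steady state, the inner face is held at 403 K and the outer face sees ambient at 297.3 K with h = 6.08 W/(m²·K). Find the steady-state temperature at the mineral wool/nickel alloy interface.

T = 322.0 K

Resistance network (inner→outer):
  R_brass = L/(kA) = 0.00256/(112·5.94) = 3.848×10^-6 K/W
  R_mineral wool = L/(kA) = 0.0253/(0.0466·5.94) = 0.09140 K/W
  R_nickel alloy = L/(kA) = 0.00925/(10.5·5.94) = 1.483×10^-4 K/W
  R_conv,out = 1/(hA) = 1/(6.08·5.94) = 0.02769 K/W
ΣR = 3.848×10^-6 + 0.09140 + 1.483×10^-4 + 0.02769 = 0.1192 K/W
Q = ΔT/ΣR = (403 K − 297.3 K)/0.1192 = 886.7 W
From the inner boundary to the mineral wool/nickel alloy interface, ΣR_partial = 0.09140 K/W.
T_interface = T_in − Q·ΣR_partial = 403 K − (886.7)(0.09140) = 322.0 K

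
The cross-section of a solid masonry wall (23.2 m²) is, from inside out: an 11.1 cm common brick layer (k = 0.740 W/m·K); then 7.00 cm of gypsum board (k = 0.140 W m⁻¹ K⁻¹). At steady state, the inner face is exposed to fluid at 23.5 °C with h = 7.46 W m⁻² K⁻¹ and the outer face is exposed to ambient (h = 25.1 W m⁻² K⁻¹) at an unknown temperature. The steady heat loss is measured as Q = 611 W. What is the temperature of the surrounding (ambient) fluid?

T_out = 1.80 °C

Sum the resistances:
  R_conv,in = 1/(hA) = 1/(7.46·23.2) = 0.005778 K/W
  R_common brick = L/(kA) = 0.111/(0.740·23.2) = 0.006466 K/W
  R_gypsum board = L/(kA) = 0.0700/(0.140·23.2) = 0.02155 K/W
  R_conv,out = 1/(hA) = 1/(25.1·23.2) = 0.001717 K/W
ΣR = 0.03551 K/W
ΔT = Q·ΣR = 611 × 0.03551 = 21.70 K
Heat flows outward, so T_out = T_in − ΔT = 23.5 − 21.70 = 1.80 °C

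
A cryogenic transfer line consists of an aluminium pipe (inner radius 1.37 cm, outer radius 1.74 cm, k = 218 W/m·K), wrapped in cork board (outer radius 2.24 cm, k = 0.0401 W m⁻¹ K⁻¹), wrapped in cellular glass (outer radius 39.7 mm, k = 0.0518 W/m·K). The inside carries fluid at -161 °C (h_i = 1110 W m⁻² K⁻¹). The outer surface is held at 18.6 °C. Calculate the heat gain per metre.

Q' = 64.8 W/m

Series thermal resistances, inner to outer:
  R'_conv,in = 1/(2πr h) = 1/(2π·0.0137·1110) = 0.01047 m·K/W
  R'_aluminium = ln(0.0174/0.0137)/(2πk) = 0.2391/(2π·218) = 1.745×10^-4 m·K/W
  R'_cork board = ln(0.0224/0.0174)/(2πk) = 0.2526/(2π·0.0401) = 1.003 m·K/W
  R'_cellular glass = ln(0.0397/0.0224)/(2πk) = 0.5723/(2π·0.0518) = 1.758 m·K/W
ΣR = 0.01047 + 1.745×10^-4 + 1.003 + 1.758 = 2.772 m·K/W
Q' = ΔT/ΣR = (-161 °C − 18.6 °C)/2.772 = -64.8 W/m
(Negative Q' ⇒ heat flows inward; heat gain = 64.8 W/m.)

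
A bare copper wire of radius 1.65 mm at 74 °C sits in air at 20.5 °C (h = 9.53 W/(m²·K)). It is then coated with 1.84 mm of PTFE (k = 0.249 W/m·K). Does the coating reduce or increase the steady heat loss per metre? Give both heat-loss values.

increases: 5.29 → 10.2 W/m

Critical radius for a cylinder: r_cr = k/h = 0.0261 m = 2.61 cm.
Outer radius after coating: r₂ = 0.00165 + 0.00184 = 0.00349 m.
Since r₁ < r_cr and r₂ ≤ r_cr, the coating moves toward the maximum at r_cr — heat loss rises.
Bare: R = 1/(2πr₁h) = 10.12 m·K/W; Q = 53.5/10.12 = 5.29 W/m.
Coated: R = R_cond + R_conv = 5.264 m·K/W; Q = 53.5/5.264 = 10.2 W/m.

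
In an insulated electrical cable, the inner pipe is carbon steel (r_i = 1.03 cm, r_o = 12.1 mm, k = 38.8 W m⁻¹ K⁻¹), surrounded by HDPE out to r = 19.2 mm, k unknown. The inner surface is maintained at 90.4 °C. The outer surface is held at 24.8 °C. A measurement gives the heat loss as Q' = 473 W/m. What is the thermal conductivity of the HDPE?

ΣR = ΔT/Q' = |90.4 − 24.8|/473 = 0.1387 m·K/W
Known resistances:
  R'_carbon steel = ln(0.0121/0.0103)/(2πk) = 0.1611/(2π·38.8) = 6.607×10^-4 m·K/W
R_HDPE = ΣR − ΣR_known = 0.1387 − 6.607×10^-4 = 0.1380 m·K/W
ln(r₂/r₁)/(2πk) = 0.1380 ⇒ k = 0.4617/(2π·0.1380) = 0.532 W/m·K

k = 0.532 W/m·K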